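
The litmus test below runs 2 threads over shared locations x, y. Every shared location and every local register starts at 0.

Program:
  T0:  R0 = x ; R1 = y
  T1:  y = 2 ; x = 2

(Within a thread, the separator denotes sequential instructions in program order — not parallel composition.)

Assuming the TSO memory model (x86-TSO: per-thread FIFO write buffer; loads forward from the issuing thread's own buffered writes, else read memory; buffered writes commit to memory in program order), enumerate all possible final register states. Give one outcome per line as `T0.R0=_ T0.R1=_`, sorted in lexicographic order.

outcome vector order: (T0.R0,T0.R1)
|TSO outcomes| = 3

T0.R0=0 T0.R1=0
T0.R0=0 T0.R1=2
T0.R0=2 T0.R1=2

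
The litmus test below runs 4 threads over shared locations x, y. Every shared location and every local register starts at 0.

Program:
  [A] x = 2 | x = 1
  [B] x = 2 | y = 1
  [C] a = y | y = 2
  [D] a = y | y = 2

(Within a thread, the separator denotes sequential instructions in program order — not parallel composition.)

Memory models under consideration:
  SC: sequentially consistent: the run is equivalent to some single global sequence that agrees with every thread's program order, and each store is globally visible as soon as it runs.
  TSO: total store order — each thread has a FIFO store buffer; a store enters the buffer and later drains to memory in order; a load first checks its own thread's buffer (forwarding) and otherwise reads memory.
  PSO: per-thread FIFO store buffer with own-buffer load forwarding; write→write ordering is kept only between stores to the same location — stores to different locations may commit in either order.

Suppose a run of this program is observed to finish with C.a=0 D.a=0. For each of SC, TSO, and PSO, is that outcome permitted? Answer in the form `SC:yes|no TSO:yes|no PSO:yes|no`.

SC:yes TSO:yes PSO:yes

outcome vector order: (C.a,D.a)
SC (8): 0/0 0/1 0/2 1/0 1/1 1/2 2/0 2/1
TSO (8): 0/0 0/1 0/2 1/0 1/1 1/2 2/0 2/1
PSO (8): 0/0 0/1 0/2 1/0 1/1 1/2 2/0 2/1
target 0/0 ∈ {SC,TSO,PSO}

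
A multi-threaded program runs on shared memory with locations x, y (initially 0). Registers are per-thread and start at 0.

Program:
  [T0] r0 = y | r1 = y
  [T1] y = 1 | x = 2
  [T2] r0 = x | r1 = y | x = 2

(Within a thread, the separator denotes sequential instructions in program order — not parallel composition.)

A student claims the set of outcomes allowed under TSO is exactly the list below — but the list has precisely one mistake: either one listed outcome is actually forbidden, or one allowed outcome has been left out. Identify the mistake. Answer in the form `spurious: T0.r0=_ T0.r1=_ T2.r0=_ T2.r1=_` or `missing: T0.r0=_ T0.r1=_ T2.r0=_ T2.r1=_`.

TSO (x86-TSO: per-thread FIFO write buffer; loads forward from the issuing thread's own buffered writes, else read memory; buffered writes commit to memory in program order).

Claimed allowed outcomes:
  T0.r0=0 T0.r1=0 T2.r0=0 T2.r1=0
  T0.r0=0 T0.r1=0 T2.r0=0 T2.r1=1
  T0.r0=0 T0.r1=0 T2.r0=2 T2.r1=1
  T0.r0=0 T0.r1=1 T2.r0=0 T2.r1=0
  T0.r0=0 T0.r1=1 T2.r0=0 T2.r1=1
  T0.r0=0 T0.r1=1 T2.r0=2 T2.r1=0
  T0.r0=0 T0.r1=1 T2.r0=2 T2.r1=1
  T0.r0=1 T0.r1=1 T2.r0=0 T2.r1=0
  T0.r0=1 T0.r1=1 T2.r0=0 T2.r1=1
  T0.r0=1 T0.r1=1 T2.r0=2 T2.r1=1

outcome vector order: (T0.r0,T0.r1,T2.r0,T2.r1)
TSO (9): 0000, 0001, 0021, 0100, 0101, 0121, 1100, 1101, 1121
claimed∖TSO = {0120}

spurious: T0.r0=0 T0.r1=1 T2.r0=2 T2.r1=0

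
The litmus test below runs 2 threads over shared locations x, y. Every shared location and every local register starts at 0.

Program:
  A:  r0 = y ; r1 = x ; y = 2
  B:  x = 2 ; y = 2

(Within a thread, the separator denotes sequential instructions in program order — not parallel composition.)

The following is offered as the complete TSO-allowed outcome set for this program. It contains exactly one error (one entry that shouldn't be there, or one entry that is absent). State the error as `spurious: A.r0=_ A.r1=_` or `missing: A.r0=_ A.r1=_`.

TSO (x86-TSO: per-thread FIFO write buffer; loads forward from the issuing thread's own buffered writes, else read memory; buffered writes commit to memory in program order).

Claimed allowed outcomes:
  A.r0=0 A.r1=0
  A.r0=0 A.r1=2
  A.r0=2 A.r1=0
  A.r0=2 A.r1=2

spurious: A.r0=2 A.r1=0

outcome vector order: (A.r0,A.r1)
TSO (3): 00; 02; 22
claimed∖TSO = {20}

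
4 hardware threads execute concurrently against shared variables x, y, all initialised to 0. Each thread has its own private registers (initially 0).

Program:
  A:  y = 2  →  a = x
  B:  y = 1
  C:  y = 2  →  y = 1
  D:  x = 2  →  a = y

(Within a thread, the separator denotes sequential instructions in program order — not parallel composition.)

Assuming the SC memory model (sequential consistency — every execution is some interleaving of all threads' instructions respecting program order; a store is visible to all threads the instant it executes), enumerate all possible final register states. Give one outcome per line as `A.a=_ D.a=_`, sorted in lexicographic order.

A.a=0 D.a=1
A.a=0 D.a=2
A.a=2 D.a=0
A.a=2 D.a=1
A.a=2 D.a=2

outcome vector order: (A.a,D.a)
|SC outcomes| = 5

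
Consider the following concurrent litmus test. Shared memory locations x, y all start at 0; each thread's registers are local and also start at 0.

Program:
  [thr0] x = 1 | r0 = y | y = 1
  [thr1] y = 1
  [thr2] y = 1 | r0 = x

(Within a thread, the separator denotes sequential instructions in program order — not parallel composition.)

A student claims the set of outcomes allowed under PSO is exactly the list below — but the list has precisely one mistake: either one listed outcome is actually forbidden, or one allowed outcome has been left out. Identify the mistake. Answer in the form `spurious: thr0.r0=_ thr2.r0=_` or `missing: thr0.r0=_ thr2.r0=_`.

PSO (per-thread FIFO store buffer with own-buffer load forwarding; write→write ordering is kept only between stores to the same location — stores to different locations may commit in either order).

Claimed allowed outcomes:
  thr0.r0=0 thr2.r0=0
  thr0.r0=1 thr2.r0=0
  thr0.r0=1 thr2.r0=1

outcome vector order: (thr0.r0,thr2.r0)
under PSO → 0/0; 0/1; 1/0; 1/1
PSO∖claimed = {0/1}

missing: thr0.r0=0 thr2.r0=1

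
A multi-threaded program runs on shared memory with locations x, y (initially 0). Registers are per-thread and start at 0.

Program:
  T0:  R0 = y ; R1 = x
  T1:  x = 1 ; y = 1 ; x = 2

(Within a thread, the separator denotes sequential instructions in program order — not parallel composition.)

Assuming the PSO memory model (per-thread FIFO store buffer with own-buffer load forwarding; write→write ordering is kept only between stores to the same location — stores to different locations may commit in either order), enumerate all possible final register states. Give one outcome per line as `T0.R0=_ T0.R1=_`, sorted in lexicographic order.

T0.R0=0 T0.R1=0
T0.R0=0 T0.R1=1
T0.R0=0 T0.R1=2
T0.R0=1 T0.R1=0
T0.R0=1 T0.R1=1
T0.R0=1 T0.R1=2

outcome vector order: (T0.R0,T0.R1)
|PSO outcomes| = 6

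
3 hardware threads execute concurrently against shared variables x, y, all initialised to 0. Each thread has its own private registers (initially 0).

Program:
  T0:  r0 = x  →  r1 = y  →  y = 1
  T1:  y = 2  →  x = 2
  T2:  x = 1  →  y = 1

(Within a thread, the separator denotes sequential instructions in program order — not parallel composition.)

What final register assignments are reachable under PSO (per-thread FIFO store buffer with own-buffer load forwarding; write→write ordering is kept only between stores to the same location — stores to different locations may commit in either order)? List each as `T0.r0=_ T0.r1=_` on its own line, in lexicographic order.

T0.r0=0 T0.r1=0
T0.r0=0 T0.r1=1
T0.r0=0 T0.r1=2
T0.r0=1 T0.r1=0
T0.r0=1 T0.r1=1
T0.r0=1 T0.r1=2
T0.r0=2 T0.r1=0
T0.r0=2 T0.r1=1
T0.r0=2 T0.r1=2

outcome vector order: (T0.r0,T0.r1)
|PSO outcomes| = 9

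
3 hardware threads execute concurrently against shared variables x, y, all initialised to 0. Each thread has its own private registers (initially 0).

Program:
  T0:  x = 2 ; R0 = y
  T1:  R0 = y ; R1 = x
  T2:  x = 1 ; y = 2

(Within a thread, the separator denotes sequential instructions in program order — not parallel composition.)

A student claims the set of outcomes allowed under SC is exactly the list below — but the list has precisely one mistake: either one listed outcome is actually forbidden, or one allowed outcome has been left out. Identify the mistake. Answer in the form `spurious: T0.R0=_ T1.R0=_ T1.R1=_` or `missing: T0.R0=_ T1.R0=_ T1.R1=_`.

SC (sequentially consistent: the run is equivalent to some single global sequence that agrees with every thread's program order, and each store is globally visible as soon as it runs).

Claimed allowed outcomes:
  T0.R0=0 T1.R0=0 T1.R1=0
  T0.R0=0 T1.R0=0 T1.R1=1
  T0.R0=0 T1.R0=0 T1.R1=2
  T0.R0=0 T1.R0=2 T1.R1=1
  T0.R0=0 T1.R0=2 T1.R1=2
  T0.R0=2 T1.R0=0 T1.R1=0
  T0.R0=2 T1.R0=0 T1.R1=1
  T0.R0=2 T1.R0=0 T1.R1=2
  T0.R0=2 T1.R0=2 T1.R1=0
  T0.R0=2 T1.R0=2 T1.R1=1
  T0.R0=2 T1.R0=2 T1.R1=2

outcome vector order: (T0.R0,T1.R0,T1.R1)
[SC] allowed = {(0,0,0), (0,0,1), (0,0,2), (0,2,1), (0,2,2), (2,0,0), (2,0,1), (2,0,2), (2,2,1), (2,2,2)}
claimed∖SC = {(2,2,0)}

spurious: T0.R0=2 T1.R0=2 T1.R1=0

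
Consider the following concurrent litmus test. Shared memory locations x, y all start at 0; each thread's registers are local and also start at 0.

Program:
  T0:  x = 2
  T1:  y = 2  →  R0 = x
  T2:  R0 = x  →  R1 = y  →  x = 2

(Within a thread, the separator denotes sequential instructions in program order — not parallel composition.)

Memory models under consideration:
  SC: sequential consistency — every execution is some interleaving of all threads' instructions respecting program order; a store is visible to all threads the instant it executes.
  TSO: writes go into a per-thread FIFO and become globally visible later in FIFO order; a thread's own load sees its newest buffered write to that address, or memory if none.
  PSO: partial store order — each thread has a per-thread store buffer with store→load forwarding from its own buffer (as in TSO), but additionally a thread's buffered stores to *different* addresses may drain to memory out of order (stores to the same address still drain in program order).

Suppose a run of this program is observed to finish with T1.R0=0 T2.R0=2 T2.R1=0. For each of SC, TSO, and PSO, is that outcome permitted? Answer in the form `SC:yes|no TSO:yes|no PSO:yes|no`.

outcome vector order: (T1.R0,T2.R0,T2.R1)
SC (7): <0 0 0>, <0 0 2>, <0 2 2>, <2 0 0>, <2 0 2>, <2 2 0>, <2 2 2>
TSO (8): <0 0 0>, <0 0 2>, <0 2 0>, <0 2 2>, <2 0 0>, <2 0 2>, <2 2 0>, <2 2 2>
PSO (8): <0 0 0>, <0 0 2>, <0 2 0>, <0 2 2>, <2 0 0>, <2 0 2>, <2 2 0>, <2 2 2>
target <0 2 0> ∈ {TSO,PSO}

SC:no TSO:yes PSO:yes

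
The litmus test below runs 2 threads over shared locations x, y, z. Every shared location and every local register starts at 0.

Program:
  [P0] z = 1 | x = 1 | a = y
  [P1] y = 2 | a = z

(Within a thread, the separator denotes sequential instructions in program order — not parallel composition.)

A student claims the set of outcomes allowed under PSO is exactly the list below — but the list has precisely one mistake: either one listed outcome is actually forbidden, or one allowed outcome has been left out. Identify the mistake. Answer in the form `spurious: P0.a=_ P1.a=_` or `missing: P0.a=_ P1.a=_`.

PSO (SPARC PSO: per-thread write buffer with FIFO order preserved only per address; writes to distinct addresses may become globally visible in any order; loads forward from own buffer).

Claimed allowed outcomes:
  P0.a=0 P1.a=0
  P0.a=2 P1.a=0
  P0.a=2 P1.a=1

outcome vector order: (P0.a,P1.a)
under PSO → 0/0, 0/1, 2/0, 2/1
PSO∖claimed = {0/1}

missing: P0.a=0 P1.a=1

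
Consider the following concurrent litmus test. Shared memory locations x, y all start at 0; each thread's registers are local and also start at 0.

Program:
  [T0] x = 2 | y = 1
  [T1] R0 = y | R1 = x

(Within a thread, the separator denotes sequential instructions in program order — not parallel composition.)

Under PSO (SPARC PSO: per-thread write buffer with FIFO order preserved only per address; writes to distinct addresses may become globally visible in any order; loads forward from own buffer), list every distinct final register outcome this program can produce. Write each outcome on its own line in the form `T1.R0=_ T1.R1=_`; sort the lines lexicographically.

T1.R0=0 T1.R1=0
T1.R0=0 T1.R1=2
T1.R0=1 T1.R1=0
T1.R0=1 T1.R1=2

outcome vector order: (T1.R0,T1.R1)
|PSO outcomes| = 4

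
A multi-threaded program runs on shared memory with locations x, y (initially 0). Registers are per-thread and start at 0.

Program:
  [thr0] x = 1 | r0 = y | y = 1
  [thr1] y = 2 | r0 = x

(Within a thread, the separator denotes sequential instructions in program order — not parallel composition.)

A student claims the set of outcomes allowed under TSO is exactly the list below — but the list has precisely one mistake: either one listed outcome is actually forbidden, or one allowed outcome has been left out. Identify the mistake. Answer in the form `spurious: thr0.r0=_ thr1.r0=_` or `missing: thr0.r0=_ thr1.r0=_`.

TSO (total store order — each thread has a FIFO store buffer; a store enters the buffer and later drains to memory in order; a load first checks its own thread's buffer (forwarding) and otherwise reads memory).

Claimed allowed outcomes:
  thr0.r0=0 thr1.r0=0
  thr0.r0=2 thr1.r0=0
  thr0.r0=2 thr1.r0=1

missing: thr0.r0=0 thr1.r0=1

outcome vector order: (thr0.r0,thr1.r0)
under TSO → 00; 01; 20; 21
TSO∖claimed = {01}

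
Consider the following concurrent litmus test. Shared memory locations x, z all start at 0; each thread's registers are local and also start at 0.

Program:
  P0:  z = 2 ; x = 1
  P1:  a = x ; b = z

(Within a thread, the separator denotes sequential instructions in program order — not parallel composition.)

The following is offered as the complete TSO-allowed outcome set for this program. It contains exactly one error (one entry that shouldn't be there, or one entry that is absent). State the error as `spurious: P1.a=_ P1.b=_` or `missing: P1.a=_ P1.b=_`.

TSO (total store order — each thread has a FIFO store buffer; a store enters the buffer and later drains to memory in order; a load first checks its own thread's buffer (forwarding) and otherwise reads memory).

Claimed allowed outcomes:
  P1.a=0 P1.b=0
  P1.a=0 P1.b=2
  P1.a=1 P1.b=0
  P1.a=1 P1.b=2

outcome vector order: (P1.a,P1.b)
TSO (3): 00, 02, 12
claimed∖TSO = {10}

spurious: P1.a=1 P1.b=0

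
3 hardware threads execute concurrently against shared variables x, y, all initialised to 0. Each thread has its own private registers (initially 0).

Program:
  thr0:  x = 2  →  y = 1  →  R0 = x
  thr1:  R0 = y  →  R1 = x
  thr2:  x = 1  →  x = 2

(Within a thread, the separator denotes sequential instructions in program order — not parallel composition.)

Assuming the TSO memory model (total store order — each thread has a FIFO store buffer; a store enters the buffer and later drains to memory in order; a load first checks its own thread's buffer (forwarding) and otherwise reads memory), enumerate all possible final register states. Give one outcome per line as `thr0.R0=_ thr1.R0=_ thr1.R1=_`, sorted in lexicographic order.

thr0.R0=1 thr1.R0=0 thr1.R1=0
thr0.R0=1 thr1.R0=0 thr1.R1=1
thr0.R0=1 thr1.R0=0 thr1.R1=2
thr0.R0=1 thr1.R0=1 thr1.R1=1
thr0.R0=1 thr1.R0=1 thr1.R1=2
thr0.R0=2 thr1.R0=0 thr1.R1=0
thr0.R0=2 thr1.R0=0 thr1.R1=1
thr0.R0=2 thr1.R0=0 thr1.R1=2
thr0.R0=2 thr1.R0=1 thr1.R1=1
thr0.R0=2 thr1.R0=1 thr1.R1=2

outcome vector order: (thr0.R0,thr1.R0,thr1.R1)
|TSO outcomes| = 10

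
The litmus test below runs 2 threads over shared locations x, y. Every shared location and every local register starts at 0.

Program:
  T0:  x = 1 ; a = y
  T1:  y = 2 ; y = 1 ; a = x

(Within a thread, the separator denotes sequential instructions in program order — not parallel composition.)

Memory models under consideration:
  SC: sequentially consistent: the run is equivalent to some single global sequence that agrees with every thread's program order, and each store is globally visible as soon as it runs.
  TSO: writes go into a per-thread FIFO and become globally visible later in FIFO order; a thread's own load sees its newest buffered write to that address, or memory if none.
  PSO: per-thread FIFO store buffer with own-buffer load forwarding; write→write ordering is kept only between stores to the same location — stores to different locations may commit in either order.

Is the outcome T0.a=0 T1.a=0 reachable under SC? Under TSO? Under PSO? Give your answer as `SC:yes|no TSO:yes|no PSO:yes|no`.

outcome vector order: (T0.a,T1.a)
SC (4): (0,1); (1,0); (1,1); (2,1)
TSO (6): (0,0); (0,1); (1,0); (1,1); (2,0); (2,1)
PSO (6): (0,0); (0,1); (1,0); (1,1); (2,0); (2,1)
target (0,0) ∈ {TSO,PSO}

SC:no TSO:yes PSO:yes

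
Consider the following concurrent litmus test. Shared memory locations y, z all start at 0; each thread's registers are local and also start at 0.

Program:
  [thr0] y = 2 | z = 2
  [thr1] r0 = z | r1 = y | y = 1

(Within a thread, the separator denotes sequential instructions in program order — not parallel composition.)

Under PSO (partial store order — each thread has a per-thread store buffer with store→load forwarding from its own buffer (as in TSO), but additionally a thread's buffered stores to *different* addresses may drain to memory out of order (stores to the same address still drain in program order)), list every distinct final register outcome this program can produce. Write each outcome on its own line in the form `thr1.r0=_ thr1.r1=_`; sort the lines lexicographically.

thr1.r0=0 thr1.r1=0
thr1.r0=0 thr1.r1=2
thr1.r0=2 thr1.r1=0
thr1.r0=2 thr1.r1=2

outcome vector order: (thr1.r0,thr1.r1)
|PSO outcomes| = 4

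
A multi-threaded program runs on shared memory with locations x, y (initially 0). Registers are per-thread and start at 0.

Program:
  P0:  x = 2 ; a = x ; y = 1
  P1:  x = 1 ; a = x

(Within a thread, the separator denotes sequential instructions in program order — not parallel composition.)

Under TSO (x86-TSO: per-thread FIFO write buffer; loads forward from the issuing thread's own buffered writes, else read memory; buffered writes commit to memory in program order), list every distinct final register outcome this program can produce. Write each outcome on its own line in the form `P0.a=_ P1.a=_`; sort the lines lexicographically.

P0.a=1 P1.a=1
P0.a=2 P1.a=1
P0.a=2 P1.a=2

outcome vector order: (P0.a,P1.a)
|TSO outcomes| = 3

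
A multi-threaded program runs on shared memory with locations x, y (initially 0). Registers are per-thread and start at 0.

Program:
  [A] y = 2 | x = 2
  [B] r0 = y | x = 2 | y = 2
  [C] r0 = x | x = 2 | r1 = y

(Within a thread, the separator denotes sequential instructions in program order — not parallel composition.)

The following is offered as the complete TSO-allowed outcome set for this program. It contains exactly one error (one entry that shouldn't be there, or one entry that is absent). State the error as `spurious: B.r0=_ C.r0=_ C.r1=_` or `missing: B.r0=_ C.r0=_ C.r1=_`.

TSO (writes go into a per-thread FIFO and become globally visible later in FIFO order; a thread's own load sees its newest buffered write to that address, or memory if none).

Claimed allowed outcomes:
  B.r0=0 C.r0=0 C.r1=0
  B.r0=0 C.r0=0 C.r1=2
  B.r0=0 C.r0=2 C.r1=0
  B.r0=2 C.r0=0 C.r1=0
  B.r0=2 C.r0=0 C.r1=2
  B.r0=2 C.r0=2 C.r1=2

outcome vector order: (B.r0,C.r0,C.r1)
TSO (7): 0/0/0; 0/0/2; 0/2/0; 0/2/2; 2/0/0; 2/0/2; 2/2/2
TSO∖claimed = {0/2/2}

missing: B.r0=0 C.r0=2 C.r1=2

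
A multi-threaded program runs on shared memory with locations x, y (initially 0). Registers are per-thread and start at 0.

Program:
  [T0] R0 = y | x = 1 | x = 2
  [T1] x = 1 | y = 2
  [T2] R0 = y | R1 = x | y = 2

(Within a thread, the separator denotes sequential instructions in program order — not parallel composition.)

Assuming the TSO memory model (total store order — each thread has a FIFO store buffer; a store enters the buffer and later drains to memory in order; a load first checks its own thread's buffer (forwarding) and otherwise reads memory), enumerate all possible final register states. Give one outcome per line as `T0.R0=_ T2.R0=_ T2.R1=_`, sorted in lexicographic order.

outcome vector order: (T0.R0,T2.R0,T2.R1)
|TSO outcomes| = 10

T0.R0=0 T2.R0=0 T2.R1=0
T0.R0=0 T2.R0=0 T2.R1=1
T0.R0=0 T2.R0=0 T2.R1=2
T0.R0=0 T2.R0=2 T2.R1=1
T0.R0=0 T2.R0=2 T2.R1=2
T0.R0=2 T2.R0=0 T2.R1=0
T0.R0=2 T2.R0=0 T2.R1=1
T0.R0=2 T2.R0=0 T2.R1=2
T0.R0=2 T2.R0=2 T2.R1=1
T0.R0=2 T2.R0=2 T2.R1=2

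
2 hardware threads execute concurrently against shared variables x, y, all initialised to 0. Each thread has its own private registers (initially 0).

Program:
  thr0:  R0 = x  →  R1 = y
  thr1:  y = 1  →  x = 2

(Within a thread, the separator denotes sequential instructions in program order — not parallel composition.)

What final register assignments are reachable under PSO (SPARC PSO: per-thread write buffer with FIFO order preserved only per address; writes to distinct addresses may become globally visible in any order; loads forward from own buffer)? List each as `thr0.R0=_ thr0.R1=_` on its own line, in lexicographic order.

thr0.R0=0 thr0.R1=0
thr0.R0=0 thr0.R1=1
thr0.R0=2 thr0.R1=0
thr0.R0=2 thr0.R1=1

outcome vector order: (thr0.R0,thr0.R1)
|PSO outcomes| = 4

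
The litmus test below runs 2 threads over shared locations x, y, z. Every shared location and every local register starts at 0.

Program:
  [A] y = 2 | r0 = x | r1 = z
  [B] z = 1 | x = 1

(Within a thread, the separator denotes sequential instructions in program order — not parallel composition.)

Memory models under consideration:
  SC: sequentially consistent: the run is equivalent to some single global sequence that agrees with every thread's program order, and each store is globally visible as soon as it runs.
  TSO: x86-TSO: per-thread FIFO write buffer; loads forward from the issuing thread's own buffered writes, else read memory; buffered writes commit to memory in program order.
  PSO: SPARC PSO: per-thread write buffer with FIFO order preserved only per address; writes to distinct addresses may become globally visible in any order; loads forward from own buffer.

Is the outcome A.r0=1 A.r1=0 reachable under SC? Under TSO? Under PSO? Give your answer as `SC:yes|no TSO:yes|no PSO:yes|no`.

outcome vector order: (A.r0,A.r1)
SC (3): (0,0), (0,1), (1,1)
TSO (3): (0,0), (0,1), (1,1)
PSO (4): (0,0), (0,1), (1,0), (1,1)
target (1,0) ∈ {PSO}

SC:no TSO:no PSO:yes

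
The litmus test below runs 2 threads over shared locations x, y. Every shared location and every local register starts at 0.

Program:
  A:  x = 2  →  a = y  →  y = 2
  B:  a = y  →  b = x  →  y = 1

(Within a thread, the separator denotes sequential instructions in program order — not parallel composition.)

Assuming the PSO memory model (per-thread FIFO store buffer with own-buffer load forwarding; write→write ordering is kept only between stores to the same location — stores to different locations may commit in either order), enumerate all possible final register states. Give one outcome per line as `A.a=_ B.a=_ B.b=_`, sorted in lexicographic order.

outcome vector order: (A.a,B.a,B.b)
|PSO outcomes| = 6

A.a=0 B.a=0 B.b=0
A.a=0 B.a=0 B.b=2
A.a=0 B.a=2 B.b=0
A.a=0 B.a=2 B.b=2
A.a=1 B.a=0 B.b=0
A.a=1 B.a=0 B.b=2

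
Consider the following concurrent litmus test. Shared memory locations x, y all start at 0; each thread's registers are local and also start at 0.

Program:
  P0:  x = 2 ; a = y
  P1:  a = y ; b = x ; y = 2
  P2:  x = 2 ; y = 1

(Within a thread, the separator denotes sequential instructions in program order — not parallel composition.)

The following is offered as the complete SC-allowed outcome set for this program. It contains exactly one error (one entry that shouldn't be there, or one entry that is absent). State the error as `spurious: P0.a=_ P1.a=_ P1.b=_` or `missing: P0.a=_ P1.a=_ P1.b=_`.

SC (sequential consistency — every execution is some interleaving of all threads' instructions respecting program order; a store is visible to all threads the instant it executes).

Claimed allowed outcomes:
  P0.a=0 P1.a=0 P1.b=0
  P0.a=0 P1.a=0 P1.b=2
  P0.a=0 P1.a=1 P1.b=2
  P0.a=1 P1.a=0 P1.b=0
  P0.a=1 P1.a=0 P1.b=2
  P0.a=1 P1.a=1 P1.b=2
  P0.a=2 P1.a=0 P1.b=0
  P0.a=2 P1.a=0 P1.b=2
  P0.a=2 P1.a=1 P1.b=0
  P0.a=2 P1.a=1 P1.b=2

spurious: P0.a=2 P1.a=1 P1.b=0

outcome vector order: (P0.a,P1.a,P1.b)
[SC] allowed = {0/0/0 0/0/2 0/1/2 1/0/0 1/0/2 1/1/2 2/0/0 2/0/2 2/1/2}
claimed∖SC = {2/1/0}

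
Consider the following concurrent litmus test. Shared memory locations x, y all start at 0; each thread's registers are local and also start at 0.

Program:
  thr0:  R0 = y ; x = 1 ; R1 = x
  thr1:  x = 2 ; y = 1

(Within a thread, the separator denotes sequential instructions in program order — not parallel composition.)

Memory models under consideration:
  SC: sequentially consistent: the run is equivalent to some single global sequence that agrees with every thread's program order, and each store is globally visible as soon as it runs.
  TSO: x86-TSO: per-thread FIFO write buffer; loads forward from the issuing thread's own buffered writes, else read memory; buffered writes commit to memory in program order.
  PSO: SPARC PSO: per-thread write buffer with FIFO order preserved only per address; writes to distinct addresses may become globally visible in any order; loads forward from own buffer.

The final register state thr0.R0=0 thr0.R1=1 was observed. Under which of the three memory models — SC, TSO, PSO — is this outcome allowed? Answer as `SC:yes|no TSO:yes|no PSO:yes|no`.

outcome vector order: (thr0.R0,thr0.R1)
SC (3): (0,1), (0,2), (1,1)
TSO (3): (0,1), (0,2), (1,1)
PSO (4): (0,1), (0,2), (1,1), (1,2)
target (0,1) ∈ {SC,TSO,PSO}

SC:yes TSO:yes PSO:yes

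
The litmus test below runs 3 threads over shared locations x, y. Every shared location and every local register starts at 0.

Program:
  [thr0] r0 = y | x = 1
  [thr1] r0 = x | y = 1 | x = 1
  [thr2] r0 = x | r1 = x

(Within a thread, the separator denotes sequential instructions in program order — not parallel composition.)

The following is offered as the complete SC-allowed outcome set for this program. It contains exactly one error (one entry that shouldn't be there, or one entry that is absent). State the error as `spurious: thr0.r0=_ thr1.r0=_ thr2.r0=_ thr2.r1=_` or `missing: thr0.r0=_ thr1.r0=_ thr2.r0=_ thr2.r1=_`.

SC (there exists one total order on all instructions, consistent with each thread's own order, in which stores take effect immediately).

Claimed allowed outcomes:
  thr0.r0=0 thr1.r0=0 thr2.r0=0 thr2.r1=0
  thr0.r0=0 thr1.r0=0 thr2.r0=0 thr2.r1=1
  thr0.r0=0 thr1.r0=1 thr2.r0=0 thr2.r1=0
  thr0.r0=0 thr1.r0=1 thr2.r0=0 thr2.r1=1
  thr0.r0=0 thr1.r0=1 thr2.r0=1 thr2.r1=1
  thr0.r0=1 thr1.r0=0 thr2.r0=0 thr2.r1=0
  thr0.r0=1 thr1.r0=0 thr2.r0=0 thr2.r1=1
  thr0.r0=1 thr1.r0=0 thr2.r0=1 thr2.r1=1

missing: thr0.r0=0 thr1.r0=0 thr2.r0=1 thr2.r1=1

outcome vector order: (thr0.r0,thr1.r0,thr2.r0,thr2.r1)
under SC → <0 0 0 0>, <0 0 0 1>, <0 0 1 1>, <0 1 0 0>, <0 1 0 1>, <0 1 1 1>, <1 0 0 0>, <1 0 0 1>, <1 0 1 1>
SC∖claimed = {<0 0 1 1>}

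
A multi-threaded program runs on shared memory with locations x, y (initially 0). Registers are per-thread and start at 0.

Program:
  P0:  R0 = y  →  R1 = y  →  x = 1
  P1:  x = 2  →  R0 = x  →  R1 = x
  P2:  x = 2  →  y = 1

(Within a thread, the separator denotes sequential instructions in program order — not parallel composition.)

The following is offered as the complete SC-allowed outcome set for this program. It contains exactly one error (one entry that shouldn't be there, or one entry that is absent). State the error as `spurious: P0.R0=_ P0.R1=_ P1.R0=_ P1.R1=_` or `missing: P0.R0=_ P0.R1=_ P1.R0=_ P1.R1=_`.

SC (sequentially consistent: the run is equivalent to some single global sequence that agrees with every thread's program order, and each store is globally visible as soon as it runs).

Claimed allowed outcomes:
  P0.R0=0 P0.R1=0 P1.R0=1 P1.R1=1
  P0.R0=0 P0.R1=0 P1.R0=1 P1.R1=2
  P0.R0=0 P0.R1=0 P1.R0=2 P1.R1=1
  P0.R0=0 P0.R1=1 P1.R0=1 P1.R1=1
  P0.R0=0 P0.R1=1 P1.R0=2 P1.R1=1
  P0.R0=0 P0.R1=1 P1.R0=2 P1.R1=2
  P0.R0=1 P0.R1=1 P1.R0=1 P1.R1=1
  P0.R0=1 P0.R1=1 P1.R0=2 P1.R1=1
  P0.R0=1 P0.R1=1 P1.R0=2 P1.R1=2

outcome vector order: (P0.R0,P0.R1,P1.R0,P1.R1)
[SC] allowed = {(0,0,1,1) (0,0,1,2) (0,0,2,1) (0,0,2,2) (0,1,1,1) (0,1,2,1) (0,1,2,2) (1,1,1,1) (1,1,2,1) (1,1,2,2)}
SC∖claimed = {(0,0,2,2)}

missing: P0.R0=0 P0.R1=0 P1.R0=2 P1.R1=2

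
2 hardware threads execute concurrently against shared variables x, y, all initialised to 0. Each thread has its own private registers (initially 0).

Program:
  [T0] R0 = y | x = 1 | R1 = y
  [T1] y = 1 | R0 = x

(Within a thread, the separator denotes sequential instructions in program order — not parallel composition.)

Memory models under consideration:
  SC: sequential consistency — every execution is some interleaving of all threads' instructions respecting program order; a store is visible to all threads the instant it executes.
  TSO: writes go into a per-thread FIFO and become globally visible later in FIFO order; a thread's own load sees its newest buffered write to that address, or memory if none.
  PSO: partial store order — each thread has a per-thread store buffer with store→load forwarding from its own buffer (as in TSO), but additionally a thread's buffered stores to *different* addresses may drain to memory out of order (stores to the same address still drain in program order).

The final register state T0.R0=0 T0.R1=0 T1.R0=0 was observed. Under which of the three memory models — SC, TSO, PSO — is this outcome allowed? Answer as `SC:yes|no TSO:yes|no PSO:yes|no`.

outcome vector order: (T0.R0,T0.R1,T1.R0)
[SC] allowed = {(0,0,1) (0,1,0) (0,1,1) (1,1,0) (1,1,1)}
[TSO] allowed = {(0,0,0) (0,0,1) (0,1,0) (0,1,1) (1,1,0) (1,1,1)}
[PSO] allowed = {(0,0,0) (0,0,1) (0,1,0) (0,1,1) (1,1,0) (1,1,1)}
target (0,0,0) ∈ {TSO,PSO}

SC:no TSO:yes PSO:yes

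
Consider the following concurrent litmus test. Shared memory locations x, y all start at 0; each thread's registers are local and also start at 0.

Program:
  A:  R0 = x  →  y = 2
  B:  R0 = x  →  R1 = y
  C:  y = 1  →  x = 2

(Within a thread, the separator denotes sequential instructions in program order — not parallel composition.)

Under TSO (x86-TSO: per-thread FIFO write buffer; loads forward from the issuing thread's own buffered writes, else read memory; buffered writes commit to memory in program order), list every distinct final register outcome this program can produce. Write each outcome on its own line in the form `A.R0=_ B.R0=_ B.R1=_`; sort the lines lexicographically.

outcome vector order: (A.R0,B.R0,B.R1)
|TSO outcomes| = 10

A.R0=0 B.R0=0 B.R1=0
A.R0=0 B.R0=0 B.R1=1
A.R0=0 B.R0=0 B.R1=2
A.R0=0 B.R0=2 B.R1=1
A.R0=0 B.R0=2 B.R1=2
A.R0=2 B.R0=0 B.R1=0
A.R0=2 B.R0=0 B.R1=1
A.R0=2 B.R0=0 B.R1=2
A.R0=2 B.R0=2 B.R1=1
A.R0=2 B.R0=2 B.R1=2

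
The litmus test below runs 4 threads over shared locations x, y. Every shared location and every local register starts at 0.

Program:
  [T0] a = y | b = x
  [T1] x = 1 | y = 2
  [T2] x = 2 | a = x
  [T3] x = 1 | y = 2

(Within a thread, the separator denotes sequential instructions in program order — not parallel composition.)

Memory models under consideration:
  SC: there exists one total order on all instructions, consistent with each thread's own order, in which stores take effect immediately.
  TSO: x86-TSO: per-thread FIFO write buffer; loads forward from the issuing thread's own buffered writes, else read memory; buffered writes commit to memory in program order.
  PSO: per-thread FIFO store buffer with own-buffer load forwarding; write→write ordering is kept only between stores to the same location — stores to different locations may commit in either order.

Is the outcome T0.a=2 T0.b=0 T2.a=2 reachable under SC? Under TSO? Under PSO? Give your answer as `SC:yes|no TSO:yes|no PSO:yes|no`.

outcome vector order: (T0.a,T0.b,T2.a)
[SC] allowed = {(0,0,1) (0,0,2) (0,1,1) (0,1,2) (0,2,1) (0,2,2) (2,1,1) (2,1,2) (2,2,1) (2,2,2)}
[TSO] allowed = {(0,0,1) (0,0,2) (0,1,1) (0,1,2) (0,2,1) (0,2,2) (2,1,1) (2,1,2) (2,2,1) (2,2,2)}
[PSO] allowed = {(0,0,1) (0,0,2) (0,1,1) (0,1,2) (0,2,1) (0,2,2) (2,0,1) (2,0,2) (2,1,1) (2,1,2) (2,2,1) (2,2,2)}
target (2,0,2) ∈ {PSO}

SC:no TSO:no PSO:yes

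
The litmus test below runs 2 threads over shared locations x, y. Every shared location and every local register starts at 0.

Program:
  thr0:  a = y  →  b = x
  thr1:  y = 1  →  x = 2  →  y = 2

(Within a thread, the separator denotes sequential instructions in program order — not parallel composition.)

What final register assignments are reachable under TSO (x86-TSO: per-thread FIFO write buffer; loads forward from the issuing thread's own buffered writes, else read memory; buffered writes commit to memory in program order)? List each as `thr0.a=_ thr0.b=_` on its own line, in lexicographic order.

thr0.a=0 thr0.b=0
thr0.a=0 thr0.b=2
thr0.a=1 thr0.b=0
thr0.a=1 thr0.b=2
thr0.a=2 thr0.b=2

outcome vector order: (thr0.a,thr0.b)
|TSO outcomes| = 5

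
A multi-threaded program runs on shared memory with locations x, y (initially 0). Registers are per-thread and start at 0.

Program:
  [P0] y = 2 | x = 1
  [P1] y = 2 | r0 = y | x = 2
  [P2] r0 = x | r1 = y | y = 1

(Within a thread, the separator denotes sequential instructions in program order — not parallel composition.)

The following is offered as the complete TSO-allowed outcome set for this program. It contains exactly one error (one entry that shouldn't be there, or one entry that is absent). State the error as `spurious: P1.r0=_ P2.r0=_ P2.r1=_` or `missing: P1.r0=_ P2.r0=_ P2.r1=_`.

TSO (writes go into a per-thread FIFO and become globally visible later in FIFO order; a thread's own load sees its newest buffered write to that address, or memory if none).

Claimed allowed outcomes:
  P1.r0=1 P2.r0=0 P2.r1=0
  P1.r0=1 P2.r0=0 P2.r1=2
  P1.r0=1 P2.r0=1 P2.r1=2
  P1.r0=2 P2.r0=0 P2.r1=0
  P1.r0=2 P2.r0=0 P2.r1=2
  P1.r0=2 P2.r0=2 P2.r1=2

outcome vector order: (P1.r0,P2.r0,P2.r1)
under TSO → <1 0 0>, <1 0 2>, <1 1 2>, <2 0 0>, <2 0 2>, <2 1 2>, <2 2 2>
TSO∖claimed = {<2 1 2>}

missing: P1.r0=2 P2.r0=1 P2.r1=2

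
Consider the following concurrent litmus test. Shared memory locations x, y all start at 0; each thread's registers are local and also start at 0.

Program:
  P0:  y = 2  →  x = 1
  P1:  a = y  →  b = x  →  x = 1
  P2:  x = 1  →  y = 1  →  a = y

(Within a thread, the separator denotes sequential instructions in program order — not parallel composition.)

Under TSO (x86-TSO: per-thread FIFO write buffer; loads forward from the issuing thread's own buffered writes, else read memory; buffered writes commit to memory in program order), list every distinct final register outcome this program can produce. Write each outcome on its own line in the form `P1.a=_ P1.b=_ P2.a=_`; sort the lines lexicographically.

P1.a=0 P1.b=0 P2.a=1
P1.a=0 P1.b=0 P2.a=2
P1.a=0 P1.b=1 P2.a=1
P1.a=0 P1.b=1 P2.a=2
P1.a=1 P1.b=1 P2.a=1
P1.a=1 P1.b=1 P2.a=2
P1.a=2 P1.b=0 P2.a=1
P1.a=2 P1.b=1 P2.a=1
P1.a=2 P1.b=1 P2.a=2

outcome vector order: (P1.a,P1.b,P2.a)
|TSO outcomes| = 9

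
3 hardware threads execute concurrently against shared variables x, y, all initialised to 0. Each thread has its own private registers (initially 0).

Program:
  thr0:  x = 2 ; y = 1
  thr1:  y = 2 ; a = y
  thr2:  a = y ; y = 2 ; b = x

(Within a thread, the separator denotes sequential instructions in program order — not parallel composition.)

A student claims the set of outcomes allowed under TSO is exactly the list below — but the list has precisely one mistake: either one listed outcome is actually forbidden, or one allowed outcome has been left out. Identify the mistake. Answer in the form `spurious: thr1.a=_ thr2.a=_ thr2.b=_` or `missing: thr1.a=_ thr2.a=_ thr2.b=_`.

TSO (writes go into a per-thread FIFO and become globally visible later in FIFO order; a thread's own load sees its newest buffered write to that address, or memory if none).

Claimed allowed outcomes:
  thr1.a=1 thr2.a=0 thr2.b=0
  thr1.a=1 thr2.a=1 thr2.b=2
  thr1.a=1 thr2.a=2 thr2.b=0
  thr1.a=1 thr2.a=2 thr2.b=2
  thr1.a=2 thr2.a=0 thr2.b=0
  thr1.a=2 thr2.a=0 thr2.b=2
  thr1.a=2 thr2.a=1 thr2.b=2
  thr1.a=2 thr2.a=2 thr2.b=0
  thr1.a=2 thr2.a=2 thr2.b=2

missing: thr1.a=1 thr2.a=0 thr2.b=2

outcome vector order: (thr1.a,thr2.a,thr2.b)
[TSO] allowed = {100; 102; 112; 120; 122; 200; 202; 212; 220; 222}
TSO∖claimed = {102}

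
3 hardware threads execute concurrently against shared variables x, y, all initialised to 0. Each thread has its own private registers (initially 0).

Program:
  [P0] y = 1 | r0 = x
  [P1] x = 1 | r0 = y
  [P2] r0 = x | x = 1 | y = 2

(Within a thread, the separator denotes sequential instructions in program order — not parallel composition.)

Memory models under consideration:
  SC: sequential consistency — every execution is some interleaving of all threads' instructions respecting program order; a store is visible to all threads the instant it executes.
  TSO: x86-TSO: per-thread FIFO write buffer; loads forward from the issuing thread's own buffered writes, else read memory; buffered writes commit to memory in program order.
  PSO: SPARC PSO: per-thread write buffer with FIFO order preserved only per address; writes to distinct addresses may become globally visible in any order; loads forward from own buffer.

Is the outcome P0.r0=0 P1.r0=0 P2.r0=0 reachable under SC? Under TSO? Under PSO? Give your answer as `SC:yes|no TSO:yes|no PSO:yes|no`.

outcome vector order: (P0.r0,P1.r0,P2.r0)
[SC] allowed = {0/1/0 0/1/1 0/2/0 0/2/1 1/0/0 1/0/1 1/1/0 1/1/1 1/2/0 1/2/1}
[TSO] allowed = {0/0/0 0/0/1 0/1/0 0/1/1 0/2/0 0/2/1 1/0/0 1/0/1 1/1/0 1/1/1 1/2/0 1/2/1}
[PSO] allowed = {0/0/0 0/0/1 0/1/0 0/1/1 0/2/0 0/2/1 1/0/0 1/0/1 1/1/0 1/1/1 1/2/0 1/2/1}
target 0/0/0 ∈ {TSO,PSO}

SC:no TSO:yes PSO:yes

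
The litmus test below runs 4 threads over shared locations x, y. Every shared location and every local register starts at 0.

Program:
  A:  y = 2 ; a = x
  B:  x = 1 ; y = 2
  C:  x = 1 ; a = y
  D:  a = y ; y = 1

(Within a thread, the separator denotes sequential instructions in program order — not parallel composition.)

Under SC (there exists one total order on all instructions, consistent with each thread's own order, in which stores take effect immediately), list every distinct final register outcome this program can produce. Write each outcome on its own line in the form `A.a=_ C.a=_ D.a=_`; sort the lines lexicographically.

outcome vector order: (A.a,C.a,D.a)
|SC outcomes| = 10

A.a=0 C.a=1 D.a=0
A.a=0 C.a=1 D.a=2
A.a=0 C.a=2 D.a=0
A.a=0 C.a=2 D.a=2
A.a=1 C.a=0 D.a=0
A.a=1 C.a=0 D.a=2
A.a=1 C.a=1 D.a=0
A.a=1 C.a=1 D.a=2
A.a=1 C.a=2 D.a=0
A.a=1 C.a=2 D.a=2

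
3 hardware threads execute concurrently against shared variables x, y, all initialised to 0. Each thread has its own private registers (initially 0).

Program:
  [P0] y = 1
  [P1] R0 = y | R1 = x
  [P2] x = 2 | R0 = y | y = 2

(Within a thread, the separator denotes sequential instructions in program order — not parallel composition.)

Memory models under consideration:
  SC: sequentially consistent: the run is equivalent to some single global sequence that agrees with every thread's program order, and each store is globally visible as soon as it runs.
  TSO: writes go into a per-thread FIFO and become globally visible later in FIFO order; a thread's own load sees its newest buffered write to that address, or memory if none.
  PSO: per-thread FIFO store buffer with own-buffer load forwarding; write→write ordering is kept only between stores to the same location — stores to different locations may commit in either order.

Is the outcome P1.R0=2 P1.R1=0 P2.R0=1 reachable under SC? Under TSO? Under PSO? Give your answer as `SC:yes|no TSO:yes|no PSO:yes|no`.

outcome vector order: (P1.R0,P1.R1,P2.R0)
under SC → 0/0/0 0/0/1 0/2/0 0/2/1 1/0/1 1/2/0 1/2/1 2/2/0 2/2/1
under TSO → 0/0/0 0/0/1 0/2/0 0/2/1 1/0/0 1/0/1 1/2/0 1/2/1 2/2/0 2/2/1
under PSO → 0/0/0 0/0/1 0/2/0 0/2/1 1/0/0 1/0/1 1/2/0 1/2/1 2/0/0 2/0/1 2/2/0 2/2/1
target 2/0/1 ∈ {PSO}

SC:no TSO:no PSO:yes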